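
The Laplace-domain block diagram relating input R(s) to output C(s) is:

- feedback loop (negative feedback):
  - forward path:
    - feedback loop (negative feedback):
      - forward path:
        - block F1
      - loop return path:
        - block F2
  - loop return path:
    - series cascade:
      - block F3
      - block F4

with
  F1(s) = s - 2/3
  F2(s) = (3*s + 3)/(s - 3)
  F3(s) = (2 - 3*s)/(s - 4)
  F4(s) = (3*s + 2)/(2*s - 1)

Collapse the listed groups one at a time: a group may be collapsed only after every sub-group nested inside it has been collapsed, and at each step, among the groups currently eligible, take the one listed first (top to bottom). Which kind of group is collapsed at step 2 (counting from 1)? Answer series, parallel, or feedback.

Answer: series

Working:
1. feedback reduction of F1, F2
2. combine F3, F4 in series
3. collapse the loop ([F1/(1+F1*F2)] forward, (F3*F4) return)
Step 2: series.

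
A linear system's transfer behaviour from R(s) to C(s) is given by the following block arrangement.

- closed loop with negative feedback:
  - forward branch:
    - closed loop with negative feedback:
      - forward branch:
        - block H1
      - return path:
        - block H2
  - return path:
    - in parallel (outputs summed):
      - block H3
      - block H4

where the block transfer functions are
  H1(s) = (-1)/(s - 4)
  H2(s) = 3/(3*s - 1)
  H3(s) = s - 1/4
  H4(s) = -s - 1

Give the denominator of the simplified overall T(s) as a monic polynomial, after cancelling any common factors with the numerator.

Reducing step by step:

Step 1. collapse the loop (H1 forward, H2 return), giving (1 - 3*s)/(3*s^2 - 13*s + 1)
Step 2. add H3, H4 (parallel), giving (-5)/4
Step 3. collapse the loop ([H1/(1+H1*H2)] forward, (H3+H4) return), giving (4 - 12*s)/(12*s^2 - 37*s - 1)
That last expression is T(s), already simplified. Scaling its denominator by 1/12 (the reciprocal of the leading coefficient) yields the monic denominator.

Answer: s^2 - 37*s/12 - 1/12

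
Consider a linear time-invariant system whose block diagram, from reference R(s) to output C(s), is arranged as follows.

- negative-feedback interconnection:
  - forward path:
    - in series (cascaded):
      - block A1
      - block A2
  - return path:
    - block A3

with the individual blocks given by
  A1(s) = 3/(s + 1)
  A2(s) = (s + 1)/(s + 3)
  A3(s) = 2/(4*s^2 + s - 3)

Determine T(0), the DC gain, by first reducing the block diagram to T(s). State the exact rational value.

Step 1: combine A1, A2 in series, giving 3/(s + 3)
Step 2: feedback reduction of (A1*A2), A3, giving (12*s^2 + 3*s - 9)/(4*s^3 + 13*s^2 - 3)
The step-2 result is T(s). Setting s = 0: T(0) = -9/(-3) = 3.

Answer: 3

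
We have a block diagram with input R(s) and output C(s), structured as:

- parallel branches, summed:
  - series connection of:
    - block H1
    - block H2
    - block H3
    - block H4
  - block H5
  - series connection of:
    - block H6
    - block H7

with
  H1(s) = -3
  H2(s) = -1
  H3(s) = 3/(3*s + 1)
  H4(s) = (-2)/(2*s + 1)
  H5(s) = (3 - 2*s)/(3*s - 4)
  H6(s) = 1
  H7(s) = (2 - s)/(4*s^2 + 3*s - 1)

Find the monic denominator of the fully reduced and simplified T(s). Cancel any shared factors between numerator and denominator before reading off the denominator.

(1) series reduction of H1, H2, H3, H4 = (-18)/(6*s^2 + 5*s + 1)
(2) series reduction of H6, H7 = (2 - s)/(4*s^2 + 3*s - 1)
(3) combine (H1*H2*H3*H4), H5, (H6*H7) in parallel = (-48*s^5 - 22*s^4 - 83*s^3 + 168*s^2 + 236*s - 83)/(72*s^5 + 18*s^4 - 113*s^3 - 58*s^2 + 5*s + 4)
No further cancellation is possible in the step-3 result, so that is T(s). Its denominator becomes monic after dividing by the leading coefficient 72.

Final answer: s^5 + s^4/4 - 113*s^3/72 - 29*s^2/36 + 5*s/72 + 1/18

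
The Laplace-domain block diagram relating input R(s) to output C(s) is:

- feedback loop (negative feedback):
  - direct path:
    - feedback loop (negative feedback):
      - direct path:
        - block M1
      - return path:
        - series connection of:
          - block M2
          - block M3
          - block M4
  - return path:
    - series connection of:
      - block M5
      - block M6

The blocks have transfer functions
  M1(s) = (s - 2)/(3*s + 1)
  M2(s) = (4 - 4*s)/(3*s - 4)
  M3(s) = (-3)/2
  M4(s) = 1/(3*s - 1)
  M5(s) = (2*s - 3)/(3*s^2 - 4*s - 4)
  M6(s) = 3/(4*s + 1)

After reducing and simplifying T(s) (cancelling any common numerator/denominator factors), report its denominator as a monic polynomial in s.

Answer: s^5 - 7*s^4/36 - 79*s^3/54 - 5*s^2/6 + 293*s/324 - 1/81

Working:
Step 1 - combine M2, M3, M4 in series; result (6*s - 6)/(9*s^2 - 15*s + 4)
Step 2 - feedback reduction of M1, (M2*M3*M4); result (9*s^3 - 33*s^2 + 34*s - 8)/(27*s^3 - 30*s^2 - 21*s + 16)
Step 3 - series reduction of M5, M6; result (6*s - 9)/(12*s^3 - 13*s^2 - 20*s - 4)
Step 4 - collapse the loop ([M1/(1+M1*(M2*M3*M4))] forward, (M5*M6) return); result (108*s^5 - 297*s^4 + 63*s^3 + 212*s^2 - 20*s - 16)/(324*s^5 - 63*s^4 - 474*s^3 - 270*s^2 + 293*s - 4)
That last expression is T(s), already simplified. Scaling its denominator by 1/324 (the reciprocal of the leading coefficient) yields the monic denominator.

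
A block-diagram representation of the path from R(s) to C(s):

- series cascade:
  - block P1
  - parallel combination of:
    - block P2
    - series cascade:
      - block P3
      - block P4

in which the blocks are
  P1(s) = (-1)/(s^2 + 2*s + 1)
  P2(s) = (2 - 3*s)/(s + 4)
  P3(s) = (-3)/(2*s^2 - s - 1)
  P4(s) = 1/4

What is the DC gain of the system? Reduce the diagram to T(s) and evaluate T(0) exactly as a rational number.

Step 1 - combine P3, P4 in series = (-3)/(8*s^2 - 4*s - 4)
Step 2 - parallel reduction of P2, (P3*P4) = (-24*s^3 + 28*s^2 + s - 20)/(8*s^3 + 28*s^2 - 20*s - 16)
Step 3 - series reduction of P1, (P2+(P3*P4)) = (24*s^3 - 28*s^2 - s + 20)/(8*s^5 + 44*s^4 + 44*s^3 - 28*s^2 - 52*s - 16)
The step-3 result is T(s). Setting s = 0: T(0) = 20/(-16) = -5/4.

Hence the answer: -5/4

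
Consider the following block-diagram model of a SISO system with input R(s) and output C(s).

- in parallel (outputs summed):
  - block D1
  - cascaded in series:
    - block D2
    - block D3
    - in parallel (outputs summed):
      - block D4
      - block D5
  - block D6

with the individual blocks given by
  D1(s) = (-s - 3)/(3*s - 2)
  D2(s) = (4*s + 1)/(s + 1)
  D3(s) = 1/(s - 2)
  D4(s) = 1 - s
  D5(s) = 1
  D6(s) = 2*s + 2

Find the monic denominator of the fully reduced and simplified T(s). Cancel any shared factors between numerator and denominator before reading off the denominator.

(1) combine D4, D5 in parallel gives 2 - s
(2) multiply D2, D3, (D4+D5) (series) gives (-4*s - 1)/(s + 1)
(3) add D1, (D2*D3*(D4+D5)), D6 (parallel) gives (6*s^3 - 5*s^2 - s - 5)/(3*s^2 + s - 2)
The result of step 3 is T(s) in lowest terms. Its denominator has leading coefficient 3; dividing the denominator through by 3 makes it monic.

Answer: s^2 + s/3 - 2/3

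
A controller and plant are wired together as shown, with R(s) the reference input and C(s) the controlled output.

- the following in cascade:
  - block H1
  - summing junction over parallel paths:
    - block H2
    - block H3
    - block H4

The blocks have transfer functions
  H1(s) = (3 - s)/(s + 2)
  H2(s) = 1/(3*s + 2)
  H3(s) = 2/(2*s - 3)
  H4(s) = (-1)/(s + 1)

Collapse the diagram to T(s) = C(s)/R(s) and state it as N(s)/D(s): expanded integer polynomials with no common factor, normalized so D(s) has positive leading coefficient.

Step 1 - add H2, H3, H4 (parallel); result (2*s^2 + 14*s + 7)/(6*s^3 + s^2 - 11*s - 6)
Step 2 - multiply H1, (H2+H3+H4) (series), which is the overall transfer function T(s) = C(s)/R(s) in lowest terms

Final answer: (-2*s^3 - 8*s^2 + 35*s + 21)/(6*s^4 + 13*s^3 - 9*s^2 - 28*s - 12)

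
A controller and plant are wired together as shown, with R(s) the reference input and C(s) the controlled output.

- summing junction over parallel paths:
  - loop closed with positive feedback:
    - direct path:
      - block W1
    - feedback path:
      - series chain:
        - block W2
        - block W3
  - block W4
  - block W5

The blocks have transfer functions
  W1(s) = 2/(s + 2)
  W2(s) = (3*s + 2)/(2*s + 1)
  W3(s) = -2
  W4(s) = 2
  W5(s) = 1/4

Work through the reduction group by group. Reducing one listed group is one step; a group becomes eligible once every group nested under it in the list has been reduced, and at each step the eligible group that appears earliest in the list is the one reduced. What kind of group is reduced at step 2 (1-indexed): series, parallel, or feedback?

Step 1 - combine W2, W3 in series
Step 2 - close the feedback loop around W1, (W2*W3)
Step 3 - combine [W1/(1-W1*(W2*W3))], W4, W5 in parallel
At step 2 the group reduced is feedback.

Hence the answer: feedback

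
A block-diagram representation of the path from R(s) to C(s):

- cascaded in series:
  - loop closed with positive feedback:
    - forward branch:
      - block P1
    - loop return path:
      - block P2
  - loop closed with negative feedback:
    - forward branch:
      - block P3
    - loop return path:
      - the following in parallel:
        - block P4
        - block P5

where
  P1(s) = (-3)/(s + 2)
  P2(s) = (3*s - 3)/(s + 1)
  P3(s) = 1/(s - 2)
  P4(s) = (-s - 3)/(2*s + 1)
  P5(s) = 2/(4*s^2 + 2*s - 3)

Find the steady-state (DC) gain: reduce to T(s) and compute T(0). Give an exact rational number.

Answer: -9/119

Working:
(1) collapse the loop (P1 forward, P2 return): (-3*s - 3)/(s^2 + 12*s - 7)
(2) reduce the parallel group P4, P5: (-4*s^3 - 14*s^2 + s + 11)/(8*s^3 + 8*s^2 - 4*s - 3)
(3) close the feedback loop around P3, (P4+P5): (8*s^3 + 8*s^2 - 4*s - 3)/(8*s^4 - 12*s^3 - 34*s^2 + 6*s + 17)
(4) cascade [P1/(1-P1*P2)], [P3/(1+P3*(P4+P5))]: (-24*s^4 - 48*s^3 - 12*s^2 + 21*s + 9)/(8*s^6 + 84*s^5 - 234*s^4 - 318*s^3 + 327*s^2 + 162*s - 119)
The step-4 result is T(s). Setting s = 0: T(0) = 9/(-119) = -9/119.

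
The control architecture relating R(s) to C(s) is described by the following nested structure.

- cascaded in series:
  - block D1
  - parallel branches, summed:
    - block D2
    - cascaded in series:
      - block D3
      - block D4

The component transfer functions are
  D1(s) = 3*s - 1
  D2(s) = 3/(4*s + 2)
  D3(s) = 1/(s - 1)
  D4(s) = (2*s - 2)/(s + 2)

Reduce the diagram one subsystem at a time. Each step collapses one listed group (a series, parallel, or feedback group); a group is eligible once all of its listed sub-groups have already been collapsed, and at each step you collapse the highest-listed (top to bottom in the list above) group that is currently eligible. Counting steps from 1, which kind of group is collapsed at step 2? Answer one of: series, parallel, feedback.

1. reduce the series chain D3, D4
2. reduce the parallel group D2, (D3*D4)
3. reduce the series chain D1, (D2+(D3*D4))
At step 2 the group reduced is parallel.

Hence the answer: parallel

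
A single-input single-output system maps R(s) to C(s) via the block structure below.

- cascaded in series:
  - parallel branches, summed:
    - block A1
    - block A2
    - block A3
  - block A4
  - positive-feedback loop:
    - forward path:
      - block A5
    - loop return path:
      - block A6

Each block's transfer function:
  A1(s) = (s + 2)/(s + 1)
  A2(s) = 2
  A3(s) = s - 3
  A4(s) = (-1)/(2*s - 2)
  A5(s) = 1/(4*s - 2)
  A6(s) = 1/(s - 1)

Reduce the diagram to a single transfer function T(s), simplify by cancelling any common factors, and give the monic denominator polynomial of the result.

Reducing step by step:

Step 1: combine A1, A2, A3 in parallel: (s^2 + s + 1)/(s + 1)
Step 2: collapse the loop (A5 forward, A6 return): (s - 1)/(4*s^2 - 6*s + 1)
Step 3: combine (A1+A2+A3), A4, [A5/(1-A5*A6)] in series: (-s^2 - s - 1)/(8*s^3 - 4*s^2 - 10*s + 2)
T(s) is the step-3 result (common factors already cancelled). Leading coefficient of the denominator: 8. Divide through by 8 for the monic polynomial.

Answer: s^3 - s^2/2 - 5*s/4 + 1/4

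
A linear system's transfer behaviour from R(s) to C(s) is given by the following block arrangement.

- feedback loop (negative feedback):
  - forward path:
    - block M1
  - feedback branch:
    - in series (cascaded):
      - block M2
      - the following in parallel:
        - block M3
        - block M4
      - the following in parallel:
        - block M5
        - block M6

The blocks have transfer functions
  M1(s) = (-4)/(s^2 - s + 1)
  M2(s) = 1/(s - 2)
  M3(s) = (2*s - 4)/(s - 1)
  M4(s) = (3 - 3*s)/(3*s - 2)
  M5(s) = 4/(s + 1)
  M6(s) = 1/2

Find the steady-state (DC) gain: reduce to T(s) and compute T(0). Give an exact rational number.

Step 1: combine M3, M4 in parallel; result (3*s^2 - 10*s + 5)/(3*s^2 - 5*s + 2)
Step 2: sum the parallel branches M5, M6; result (s + 9)/(2*s + 2)
Step 3: reduce the series chain M2, (M3+M4), (M5+M6); result (3*s^3 + 17*s^2 - 85*s + 45)/(6*s^4 - 16*s^3 + 2*s^2 + 16*s - 8)
Step 4: apply the feedback formula to M1, (M2*(M3+M4)*(M5+M6)); result (-12*s^4 + 32*s^3 - 4*s^2 - 32*s + 16)/(3*s^6 - 11*s^5 + 12*s^4 - 7*s^3 - 45*s^2 + 182*s - 94)
Evaluating the step-4 result (the overall T(s)) at s = 0 gives T(0) = 16/(-94) = -8/47.

Hence the answer: -8/47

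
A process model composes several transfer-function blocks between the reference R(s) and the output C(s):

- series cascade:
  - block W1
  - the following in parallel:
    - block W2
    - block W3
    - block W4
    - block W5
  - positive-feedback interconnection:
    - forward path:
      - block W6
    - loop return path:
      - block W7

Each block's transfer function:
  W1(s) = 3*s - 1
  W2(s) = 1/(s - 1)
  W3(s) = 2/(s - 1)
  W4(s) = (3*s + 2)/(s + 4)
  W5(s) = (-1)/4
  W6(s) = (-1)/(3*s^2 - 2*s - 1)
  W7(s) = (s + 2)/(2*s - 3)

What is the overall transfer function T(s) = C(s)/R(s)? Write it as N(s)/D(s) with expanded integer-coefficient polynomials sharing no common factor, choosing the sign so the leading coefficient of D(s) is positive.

Step 1. combine W2, W3, W4, W5 in parallel = (11*s^2 + 5*s + 44)/(4*s^2 + 12*s - 16)
Step 2. feedback reduction of W6, W7 = (3 - 2*s)/(6*s^3 - 13*s^2 + 5*s + 5)
Step 3. combine W1, (W2+W3+W4+W5), [W6/(1-W6*W7)] in series; the result is T(s) itself (integer coefficients, no common factor, positive leading denominator coefficient)

Answer: (-66*s^4 + 91*s^3 - 242*s^2 + 469*s - 132)/(24*s^5 + 20*s^4 - 232*s^3 + 288*s^2 - 20*s - 80)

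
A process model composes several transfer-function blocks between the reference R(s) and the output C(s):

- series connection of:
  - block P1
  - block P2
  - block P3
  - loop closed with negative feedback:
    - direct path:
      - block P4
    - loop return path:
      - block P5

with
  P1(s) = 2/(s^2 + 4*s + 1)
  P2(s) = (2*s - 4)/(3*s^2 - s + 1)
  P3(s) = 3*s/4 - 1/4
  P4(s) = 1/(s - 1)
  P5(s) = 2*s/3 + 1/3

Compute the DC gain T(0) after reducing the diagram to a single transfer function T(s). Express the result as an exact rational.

(1) collapse the loop (P4 forward, P5 return) = 3/(5*s - 2)
(2) reduce the series chain P1, P2, P3, [P4/(1+P4*P5)] = (9*s^2 - 21*s + 6)/(15*s^5 + 49*s^4 - 22*s^3 + 15*s^2 - s - 2)
Evaluating the step-2 result (the overall T(s)) at s = 0 gives T(0) = 6/(-2) = -3.

Answer: -3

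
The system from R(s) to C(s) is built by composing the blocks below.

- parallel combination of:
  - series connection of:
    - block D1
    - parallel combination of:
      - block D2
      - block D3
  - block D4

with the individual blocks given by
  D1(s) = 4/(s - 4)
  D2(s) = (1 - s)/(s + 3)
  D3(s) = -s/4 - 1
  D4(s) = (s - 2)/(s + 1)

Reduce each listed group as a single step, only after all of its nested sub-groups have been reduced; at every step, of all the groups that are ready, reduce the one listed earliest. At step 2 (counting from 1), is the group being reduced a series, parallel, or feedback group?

(1) reduce the parallel group D2, D3
(2) cascade D1, (D2+D3)
(3) add (D1*(D2+D3)), D4 (parallel)
Step 2: series.

Therefore the answer is series.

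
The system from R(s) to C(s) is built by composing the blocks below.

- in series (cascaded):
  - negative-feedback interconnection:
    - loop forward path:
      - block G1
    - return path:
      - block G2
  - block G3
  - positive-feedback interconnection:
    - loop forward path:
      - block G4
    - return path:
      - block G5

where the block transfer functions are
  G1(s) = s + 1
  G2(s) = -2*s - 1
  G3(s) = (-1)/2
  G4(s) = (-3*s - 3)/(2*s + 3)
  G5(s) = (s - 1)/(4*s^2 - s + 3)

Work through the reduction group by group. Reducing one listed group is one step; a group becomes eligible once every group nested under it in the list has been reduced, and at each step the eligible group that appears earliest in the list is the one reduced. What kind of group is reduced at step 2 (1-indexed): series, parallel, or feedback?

Reducing step by step:

Step 1: reduce the feedback loop with forward G1 and return G2
Step 2: reduce the feedback loop with forward G4 and return G5
Step 3: combine [G1/(1+G1*G2)], G3, [G4/(1-G4*G5)] in series
So the answer for step 2 is feedback.

Answer: feedback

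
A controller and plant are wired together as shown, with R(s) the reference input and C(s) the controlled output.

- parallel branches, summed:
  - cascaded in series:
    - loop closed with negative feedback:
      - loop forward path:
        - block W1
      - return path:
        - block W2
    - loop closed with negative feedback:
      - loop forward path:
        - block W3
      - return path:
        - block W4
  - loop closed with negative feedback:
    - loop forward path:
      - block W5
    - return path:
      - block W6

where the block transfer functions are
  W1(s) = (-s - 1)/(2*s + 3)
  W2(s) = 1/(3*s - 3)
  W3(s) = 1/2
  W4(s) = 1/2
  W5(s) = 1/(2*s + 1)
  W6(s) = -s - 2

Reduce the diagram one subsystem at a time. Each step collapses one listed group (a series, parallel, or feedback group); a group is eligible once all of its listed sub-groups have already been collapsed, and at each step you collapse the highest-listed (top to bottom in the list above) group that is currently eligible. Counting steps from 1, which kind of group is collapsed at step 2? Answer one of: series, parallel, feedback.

[1] collapse the loop (W1 forward, W2 return)
[2] collapse the loop (W3 forward, W4 return)
[3] combine [W1/(1+W1*W2)], [W3/(1+W3*W4)] in series
[4] close the feedback loop around W5, W6
[5] parallel reduction of ([W1/(1+W1*W2)]*[W3/(1+W3*W4)]), [W5/(1+W5*W6)]
So the answer for step 2 is feedback.

Final answer: feedback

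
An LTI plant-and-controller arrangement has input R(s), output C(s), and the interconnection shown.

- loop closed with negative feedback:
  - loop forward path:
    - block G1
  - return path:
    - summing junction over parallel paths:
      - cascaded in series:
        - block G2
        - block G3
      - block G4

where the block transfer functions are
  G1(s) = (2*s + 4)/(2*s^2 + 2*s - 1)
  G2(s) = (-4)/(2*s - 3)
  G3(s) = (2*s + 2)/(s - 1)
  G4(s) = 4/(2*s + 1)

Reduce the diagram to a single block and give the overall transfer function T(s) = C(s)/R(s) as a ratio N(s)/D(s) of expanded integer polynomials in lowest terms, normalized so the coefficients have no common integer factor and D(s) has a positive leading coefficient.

Answer: (8*s^4 - 30*s^2 + 10*s + 12)/(8*s^5 - 8*s^4 - 34*s^3 - 104*s^2 - 163*s + 13)

Working:
(1) reduce the series chain G2, G3: (-8*s - 8)/(2*s^2 - 5*s + 3)
(2) parallel reduction of (G2*G3), G4: (-8*s^2 - 44*s + 4)/(4*s^3 - 8*s^2 + s + 3)
(3) collapse the loop (G1 forward, ((G2*G3)+G4) return), giving the overall T(s)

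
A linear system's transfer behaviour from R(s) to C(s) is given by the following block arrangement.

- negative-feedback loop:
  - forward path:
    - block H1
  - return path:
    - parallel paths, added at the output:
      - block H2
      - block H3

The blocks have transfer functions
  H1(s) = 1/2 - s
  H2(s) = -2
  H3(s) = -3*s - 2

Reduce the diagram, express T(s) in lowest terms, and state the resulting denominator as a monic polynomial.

1. combine H2, H3 in parallel: -3*s - 4
2. reduce the feedback loop with forward H1 and return (H2+H3): (1 - 2*s)/(6*s^2 + 5*s - 2)
T(s) is the step-2 result (common factors already cancelled). Leading coefficient of the denominator: 6. Divide through by 6 for the monic polynomial.

Final answer: s^2 + 5*s/6 - 1/3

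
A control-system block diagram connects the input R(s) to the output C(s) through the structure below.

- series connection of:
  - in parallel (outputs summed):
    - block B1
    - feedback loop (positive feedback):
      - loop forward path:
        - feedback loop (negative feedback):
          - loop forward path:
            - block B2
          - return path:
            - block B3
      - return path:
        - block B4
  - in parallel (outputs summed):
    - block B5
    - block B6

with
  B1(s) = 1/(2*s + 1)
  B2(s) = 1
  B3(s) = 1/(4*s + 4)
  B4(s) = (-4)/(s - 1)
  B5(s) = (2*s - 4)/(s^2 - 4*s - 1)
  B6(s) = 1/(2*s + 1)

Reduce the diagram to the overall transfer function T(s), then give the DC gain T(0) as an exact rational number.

Reducing step by step:

Step 1: feedback reduction of B2, B3; result (4*s + 4)/(4*s + 5)
Step 2: reduce the feedback loop with forward [B2/(1+B2*B3)] and return B4; result (4*s^2 - 4)/(4*s^2 + 17*s + 11)
Step 3: combine B1, [[B2/(1+B2*B3)]/(1-[B2/(1+B2*B3)]*B4)] in parallel; result (8*s^3 + 8*s^2 + 9*s + 7)/(8*s^3 + 38*s^2 + 39*s + 11)
Step 4: combine B5, B6 in parallel; result (5*s^2 - 10*s - 5)/(2*s^3 - 7*s^2 - 6*s - 1)
Step 5: series reduction of (B1+[[B2/(1+B2*B3)]/(1-[B2/(1+B2*B3)]*B4)]), (B5+B6); result (40*s^5 - 40*s^4 - 75*s^3 - 95*s^2 - 115*s - 35)/(16*s^6 + 20*s^5 - 236*s^4 - 487*s^3 - 349*s^2 - 105*s - 11)
DC gain: substitute s = 0 into T(s) from step 5: T(0) = -35/(-11) = 35/11.

Answer: 35/11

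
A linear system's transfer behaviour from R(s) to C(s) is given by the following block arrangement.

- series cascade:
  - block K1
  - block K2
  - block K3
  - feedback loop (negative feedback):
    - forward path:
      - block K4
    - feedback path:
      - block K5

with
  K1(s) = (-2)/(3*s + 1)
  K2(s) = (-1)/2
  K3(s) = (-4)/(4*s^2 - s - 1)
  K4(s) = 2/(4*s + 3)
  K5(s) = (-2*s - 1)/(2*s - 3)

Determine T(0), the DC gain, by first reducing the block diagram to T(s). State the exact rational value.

Step 1 - close the feedback loop around K4, K5: (4*s - 6)/(8*s^2 - 10*s - 11)
Step 2 - combine K1, K2, K3, [K4/(1+K4*K5)] in series: (24 - 16*s)/(96*s^5 - 112*s^4 - 174*s^3 + 21*s^2 + 54*s + 11)
Evaluating the step-2 result (the overall T(s)) at s = 0 gives T(0) = 24/11.

Hence the answer: 24/11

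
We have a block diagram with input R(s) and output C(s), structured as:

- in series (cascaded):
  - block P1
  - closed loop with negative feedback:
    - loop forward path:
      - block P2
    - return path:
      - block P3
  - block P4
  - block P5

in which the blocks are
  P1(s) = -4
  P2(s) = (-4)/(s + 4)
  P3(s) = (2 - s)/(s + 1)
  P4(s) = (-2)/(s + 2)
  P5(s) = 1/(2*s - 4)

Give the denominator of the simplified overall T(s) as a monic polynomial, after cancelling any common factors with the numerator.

Step 1: feedback reduction of P2, P3, giving (-4*s - 4)/(s^2 + 9*s - 4)
Step 2: series reduction of P1, [P2/(1+P2*P3)], P4, P5, giving (-16*s - 16)/(s^4 + 9*s^3 - 8*s^2 - 36*s + 16)
The result of step 2 is T(s) in lowest terms. Its denominator already has leading coefficient 1, so it is monic as it stands.

Therefore the answer is s^4 + 9*s^3 - 8*s^2 - 36*s + 16.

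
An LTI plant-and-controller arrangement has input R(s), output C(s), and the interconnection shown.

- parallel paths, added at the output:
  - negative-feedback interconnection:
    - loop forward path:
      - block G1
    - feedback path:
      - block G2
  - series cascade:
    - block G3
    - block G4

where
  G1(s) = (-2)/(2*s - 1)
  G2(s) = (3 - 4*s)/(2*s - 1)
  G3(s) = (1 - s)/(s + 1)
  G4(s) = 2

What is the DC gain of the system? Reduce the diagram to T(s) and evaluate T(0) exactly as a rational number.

Answer: 8/5

Working:
Step 1 - close the feedback loop around G1, G2: (2 - 4*s)/(4*s^2 + 4*s - 5)
Step 2 - reduce the series chain G3, G4: (2 - 2*s)/(s + 1)
Step 3 - combine [G1/(1+G1*G2)], (G3*G4) in parallel: (-8*s^3 - 4*s^2 + 16*s - 8)/(4*s^3 + 8*s^2 - s - 5)
Evaluating the step-3 result (the overall T(s)) at s = 0 gives T(0) = -8/(-5) = 8/5.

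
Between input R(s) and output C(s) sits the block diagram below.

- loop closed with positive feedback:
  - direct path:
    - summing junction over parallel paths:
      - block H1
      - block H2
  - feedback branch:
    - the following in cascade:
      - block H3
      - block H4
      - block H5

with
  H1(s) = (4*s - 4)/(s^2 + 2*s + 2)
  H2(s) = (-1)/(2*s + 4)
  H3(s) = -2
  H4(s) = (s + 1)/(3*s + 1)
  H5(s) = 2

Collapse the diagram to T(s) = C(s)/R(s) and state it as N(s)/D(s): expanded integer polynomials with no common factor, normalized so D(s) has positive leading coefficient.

Answer: (21*s^3 + 25*s^2 - 48*s - 18)/(6*s^4 + 54*s^3 + 96*s^2 - 12*s - 64)

Working:
Step 1: parallel reduction of H1, H2: (7*s^2 + 6*s - 18)/(2*s^3 + 8*s^2 + 12*s + 8)
Step 2: combine H3, H4, H5 in series: (-4*s - 4)/(3*s + 1)
Step 3: close the feedback loop around (H1+H2), (H3*H4*H5), giving the overall T(s)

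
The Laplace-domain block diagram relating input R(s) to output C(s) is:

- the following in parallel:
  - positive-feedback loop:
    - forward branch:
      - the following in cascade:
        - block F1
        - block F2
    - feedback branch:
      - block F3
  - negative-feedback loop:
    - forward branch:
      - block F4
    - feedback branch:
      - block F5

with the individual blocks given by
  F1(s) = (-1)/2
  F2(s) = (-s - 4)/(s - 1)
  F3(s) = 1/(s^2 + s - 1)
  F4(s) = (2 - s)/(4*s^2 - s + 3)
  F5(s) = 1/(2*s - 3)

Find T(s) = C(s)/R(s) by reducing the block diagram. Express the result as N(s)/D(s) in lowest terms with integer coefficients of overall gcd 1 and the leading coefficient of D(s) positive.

Step 1. series reduction of F1, F2: (s + 4)/(2*s - 2)
Step 2. reduce the feedback loop with forward (F1*F2) and return F3: (s^3 + 5*s^2 + 3*s - 4)/(2*s^3 - 5*s - 2)
Step 3. close the feedback loop around F4, F5: (-2*s^2 + 7*s - 6)/(8*s^3 - 14*s^2 + 8*s - 7)
Step 4. parallel reduction of [(F1*F2)/(1-(F1*F2)*F3)], [F4/(1+F4*F5)], giving the overall T(s)

Therefore the answer is (8*s^6 + 22*s^5 - 24*s^4 - 43*s^3 + 14*s^2 - 37*s + 40)/(16*s^6 - 28*s^5 - 24*s^4 + 40*s^3 - 12*s^2 + 19*s + 14).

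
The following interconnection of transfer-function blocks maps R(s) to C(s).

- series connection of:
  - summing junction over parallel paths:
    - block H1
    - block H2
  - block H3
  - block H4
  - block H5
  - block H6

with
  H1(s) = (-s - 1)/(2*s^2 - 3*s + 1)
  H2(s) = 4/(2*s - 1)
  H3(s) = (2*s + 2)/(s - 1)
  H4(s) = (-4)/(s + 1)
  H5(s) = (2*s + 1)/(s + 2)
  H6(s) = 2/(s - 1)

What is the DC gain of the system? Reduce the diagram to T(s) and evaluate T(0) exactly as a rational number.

Answer: 40

Working:
Step 1. sum the parallel branches H1, H2 -> (3*s - 5)/(2*s^2 - 3*s + 1)
Step 2. combine (H1+H2), H3, H4, H5, H6 in series -> (-96*s^2 + 112*s + 80)/(2*s^5 - 3*s^4 - 5*s^3 + 13*s^2 - 9*s + 2)
That last expression is T(s); at s = 0 only the constant terms survive, so T(0) = 80/2 = 40.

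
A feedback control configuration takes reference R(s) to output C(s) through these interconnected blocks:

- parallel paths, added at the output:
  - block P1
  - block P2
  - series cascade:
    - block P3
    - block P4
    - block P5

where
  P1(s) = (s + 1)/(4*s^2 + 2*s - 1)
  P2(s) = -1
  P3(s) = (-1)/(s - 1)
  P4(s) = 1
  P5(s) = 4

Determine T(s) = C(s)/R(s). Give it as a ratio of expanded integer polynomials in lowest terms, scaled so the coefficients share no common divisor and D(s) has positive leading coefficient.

First reduce the diagram to T(s).

Step 1. reduce the series chain P3, P4, P5 gives (-4)/(s - 1)
Step 2. sum the parallel branches P1, P2, (P3*P4*P5), giving the overall T(s)

Answer: (-4*s^3 - 13*s^2 - 5*s + 2)/(4*s^3 - 2*s^2 - 3*s + 1)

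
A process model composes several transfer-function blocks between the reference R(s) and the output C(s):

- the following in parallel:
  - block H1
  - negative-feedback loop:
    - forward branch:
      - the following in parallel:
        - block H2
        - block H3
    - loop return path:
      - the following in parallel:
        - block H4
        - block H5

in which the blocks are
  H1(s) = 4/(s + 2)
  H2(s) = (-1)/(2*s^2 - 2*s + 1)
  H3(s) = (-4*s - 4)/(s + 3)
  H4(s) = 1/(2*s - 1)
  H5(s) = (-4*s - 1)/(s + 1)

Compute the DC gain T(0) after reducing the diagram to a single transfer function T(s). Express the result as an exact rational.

1. sum the parallel branches H2, H3 gives (-8*s^3 + 3*s - 7)/(2*s^3 + 4*s^2 - 5*s + 3)
2. reduce the parallel group H4, H5 gives (-8*s^2 + 3*s + 2)/(2*s^2 + s - 1)
3. close the feedback loop around (H2+H3), (H4+H5) gives (-16*s^5 - 8*s^4 + 14*s^3 - 11*s^2 - 10*s + 7)/(68*s^5 - 14*s^4 - 48*s^3 + 62*s^2 - 7*s - 17)
4. combine H1, [(H2+H3)/(1+(H2+H3)*(H4+H5))] in parallel gives (-16*s^6 + 232*s^5 - 58*s^4 - 175*s^3 + 216*s^2 - 41*s - 54)/(68*s^6 + 122*s^5 - 76*s^4 - 34*s^3 + 117*s^2 - 31*s - 34)
DC gain: substitute s = 0 into T(s) from step 4: T(0) = -54/(-34) = 27/17.

Final answer: 27/17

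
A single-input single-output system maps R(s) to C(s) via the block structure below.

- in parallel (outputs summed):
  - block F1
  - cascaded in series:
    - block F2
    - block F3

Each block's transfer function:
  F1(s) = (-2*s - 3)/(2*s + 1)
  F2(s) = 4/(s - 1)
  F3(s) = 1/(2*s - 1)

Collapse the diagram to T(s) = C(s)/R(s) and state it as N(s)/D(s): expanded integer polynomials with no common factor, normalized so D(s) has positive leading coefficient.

First reduce the diagram to T(s).

Step 1 - cascade F2, F3 -> 4/(2*s^2 - 3*s + 1)
Step 2 - sum the parallel branches F1, (F2*F3), which is the overall transfer function T(s) = C(s)/R(s) in lowest terms

Answer: (-4*s^3 + 15*s + 1)/(4*s^3 - 4*s^2 - s + 1)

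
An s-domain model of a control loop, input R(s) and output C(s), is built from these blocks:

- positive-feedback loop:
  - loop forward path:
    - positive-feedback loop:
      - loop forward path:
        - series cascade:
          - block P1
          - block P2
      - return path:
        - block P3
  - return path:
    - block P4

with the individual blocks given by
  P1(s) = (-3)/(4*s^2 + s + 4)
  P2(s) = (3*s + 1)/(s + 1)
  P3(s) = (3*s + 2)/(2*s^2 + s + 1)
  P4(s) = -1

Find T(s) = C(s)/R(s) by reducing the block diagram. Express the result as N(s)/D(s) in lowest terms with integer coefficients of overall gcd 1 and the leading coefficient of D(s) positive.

First reduce the diagram to T(s).

[1] combine P1, P2 in series gives (-9*s - 3)/(4*s^3 + 5*s^2 + 5*s + 4)
[2] close the feedback loop around (P1*P2), P3 gives (-18*s^3 - 15*s^2 - 12*s - 3)/(8*s^5 + 14*s^4 + 19*s^3 + 45*s^2 + 36*s + 10)
[3] reduce the feedback loop with forward [(P1*P2)/(1-(P1*P2)*P3)] and return P4 - this is the overall T(s), already in the required normalized form

Answer: (-18*s^3 - 15*s^2 - 12*s - 3)/(8*s^5 + 14*s^4 + s^3 + 30*s^2 + 24*s + 7)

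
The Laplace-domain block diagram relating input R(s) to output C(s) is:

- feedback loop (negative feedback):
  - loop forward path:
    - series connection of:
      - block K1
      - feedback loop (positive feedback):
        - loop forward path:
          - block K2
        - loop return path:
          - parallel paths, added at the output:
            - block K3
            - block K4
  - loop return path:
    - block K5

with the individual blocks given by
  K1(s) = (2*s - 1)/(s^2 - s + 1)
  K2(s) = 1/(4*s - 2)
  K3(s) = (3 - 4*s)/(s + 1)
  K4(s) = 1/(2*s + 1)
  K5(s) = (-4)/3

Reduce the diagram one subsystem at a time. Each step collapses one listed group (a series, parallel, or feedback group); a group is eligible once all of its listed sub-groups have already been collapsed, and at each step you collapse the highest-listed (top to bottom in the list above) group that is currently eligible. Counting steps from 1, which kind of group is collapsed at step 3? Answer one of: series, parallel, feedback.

[1] add K3, K4 (parallel)
[2] close the feedback loop around K2, (K3+K4)
[3] multiply K1, [K2/(1-K2*(K3+K4))] (series)
[4] close the feedback loop around (K1*[K2/(1-K2*(K3+K4))]), K5
So the answer for step 3 is series.

Therefore the answer is series.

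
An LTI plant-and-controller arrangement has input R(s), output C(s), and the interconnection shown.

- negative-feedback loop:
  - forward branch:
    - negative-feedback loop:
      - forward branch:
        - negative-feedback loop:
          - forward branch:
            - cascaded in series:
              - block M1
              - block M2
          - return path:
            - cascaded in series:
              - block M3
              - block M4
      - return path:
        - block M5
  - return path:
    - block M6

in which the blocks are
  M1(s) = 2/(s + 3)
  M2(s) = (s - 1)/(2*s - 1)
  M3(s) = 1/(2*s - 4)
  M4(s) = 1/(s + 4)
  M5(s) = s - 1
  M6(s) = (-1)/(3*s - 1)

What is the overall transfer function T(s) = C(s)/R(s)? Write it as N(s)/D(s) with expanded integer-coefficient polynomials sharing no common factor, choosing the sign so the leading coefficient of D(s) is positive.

Reducing step by step:

(1) multiply M1, M2 (series); result (2*s - 2)/(2*s^2 + 5*s - 3)
(2) reduce the series chain M3, M4; result 1/(2*s^2 + 4*s - 16)
(3) collapse the loop ((M1*M2) forward, (M3*M4) return); result (2*s^3 + 2*s^2 - 20*s + 16)/(2*s^4 + 9*s^3 - 9*s^2 - 45*s + 23)
(4) reduce the feedback loop with forward [(M1*M2)/(1+(M1*M2)*(M3*M4))] and return M5; result (2*s^3 + 2*s^2 - 20*s + 16)/(4*s^4 + 9*s^3 - 31*s^2 - 9*s + 7)
(5) close the feedback loop around [[(M1*M2)/(1+(M1*M2)*(M3*M4))]/(1+[(M1*M2)/(1+(M1*M2)*(M3*M4))]*M5)], M6: this yields T(s), and no further normalization is needed

Answer: (6*s^4 + 4*s^3 - 62*s^2 + 68*s - 16)/(12*s^5 + 23*s^4 - 104*s^3 + 2*s^2 + 50*s - 23)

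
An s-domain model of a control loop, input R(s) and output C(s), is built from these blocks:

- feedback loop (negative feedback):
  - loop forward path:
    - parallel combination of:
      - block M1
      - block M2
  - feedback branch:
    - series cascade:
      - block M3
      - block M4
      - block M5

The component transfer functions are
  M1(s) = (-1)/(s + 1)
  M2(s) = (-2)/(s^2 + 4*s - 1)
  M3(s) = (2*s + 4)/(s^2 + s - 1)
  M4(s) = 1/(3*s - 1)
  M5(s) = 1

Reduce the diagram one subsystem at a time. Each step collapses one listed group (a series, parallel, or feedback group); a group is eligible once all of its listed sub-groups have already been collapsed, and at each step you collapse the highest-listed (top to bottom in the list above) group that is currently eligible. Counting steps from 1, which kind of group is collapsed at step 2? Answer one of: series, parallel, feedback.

Step 1. sum the parallel branches M1, M2
Step 2. cascade M3, M4, M5
Step 3. feedback reduction of (M1+M2), (M3*M4*M5)
Step 2 collapses a series group.

Answer: series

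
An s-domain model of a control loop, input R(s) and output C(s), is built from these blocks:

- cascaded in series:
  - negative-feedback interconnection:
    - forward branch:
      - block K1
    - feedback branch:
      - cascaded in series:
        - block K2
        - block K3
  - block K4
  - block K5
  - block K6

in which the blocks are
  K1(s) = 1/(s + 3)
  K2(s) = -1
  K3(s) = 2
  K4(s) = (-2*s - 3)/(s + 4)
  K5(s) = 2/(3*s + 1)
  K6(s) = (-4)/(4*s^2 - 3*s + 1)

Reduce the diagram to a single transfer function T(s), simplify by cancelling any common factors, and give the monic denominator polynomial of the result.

Step 1. multiply K2, K3 (series) -> -2
Step 2. reduce the feedback loop with forward K1 and return (K2*K3) -> 1/(s + 1)
Step 3. series reduction of [K1/(1+K1*(K2*K3))], K4, K5, K6 -> (16*s + 24)/(12*s^5 + 55*s^4 + 23*s^3 - 19*s^2 + 5*s + 4)
No further cancellation is possible in the step-3 result, so that is T(s). Its denominator becomes monic after dividing by the leading coefficient 12.

Final answer: s^5 + 55*s^4/12 + 23*s^3/12 - 19*s^2/12 + 5*s/12 + 1/3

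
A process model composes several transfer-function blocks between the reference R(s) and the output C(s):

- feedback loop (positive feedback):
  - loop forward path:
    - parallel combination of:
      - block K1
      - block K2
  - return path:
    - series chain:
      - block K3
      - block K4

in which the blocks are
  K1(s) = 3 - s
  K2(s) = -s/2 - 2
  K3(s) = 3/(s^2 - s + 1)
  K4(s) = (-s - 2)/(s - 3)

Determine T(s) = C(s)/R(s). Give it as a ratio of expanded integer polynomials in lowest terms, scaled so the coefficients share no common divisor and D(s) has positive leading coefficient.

Step 1. combine K1, K2 in parallel = 1 - 3*s/2
Step 2. multiply K3, K4 (series) = (-3*s - 6)/(s^3 - 4*s^2 + 4*s - 3)
Step 3. feedback reduction of (K1+K2), (K3*K4): this yields T(s), and no further normalization is needed

Therefore the answer is (-3*s^4 + 14*s^3 - 20*s^2 + 17*s - 6)/(2*s^3 - 17*s^2 - 4*s + 6).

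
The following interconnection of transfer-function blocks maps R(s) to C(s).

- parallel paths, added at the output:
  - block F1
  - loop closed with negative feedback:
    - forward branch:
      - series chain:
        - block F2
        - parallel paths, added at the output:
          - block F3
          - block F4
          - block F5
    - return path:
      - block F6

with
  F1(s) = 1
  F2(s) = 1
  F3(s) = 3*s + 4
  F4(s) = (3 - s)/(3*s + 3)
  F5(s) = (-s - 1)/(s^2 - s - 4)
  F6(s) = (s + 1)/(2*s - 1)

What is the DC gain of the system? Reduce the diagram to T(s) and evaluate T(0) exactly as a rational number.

The answer is -4/17.

Reasoning:
(1) sum the parallel branches F3, F4, F5 = (9*s^4 + 11*s^3 - 44*s^2 - 101*s - 63)/(3*s^3 - 15*s - 12)
(2) cascade F2, (F3+F4+F5) = (9*s^4 + 11*s^3 - 44*s^2 - 101*s - 63)/(3*s^3 - 15*s - 12)
(3) reduce the feedback loop with forward (F2*(F3+F4+F5)) and return F6 = (18*s^5 + 13*s^4 - 99*s^3 - 158*s^2 - 25*s + 63)/(9*s^5 + 26*s^4 - 36*s^3 - 175*s^2 - 173*s - 51)
(4) combine F1, [(F2*(F3+F4+F5))/(1+(F2*(F3+F4+F5))*F6)] in parallel = (27*s^5 + 39*s^4 - 135*s^3 - 333*s^2 - 198*s + 12)/(9*s^5 + 26*s^4 - 36*s^3 - 175*s^2 - 173*s - 51)
Evaluating the step-4 result (the overall T(s)) at s = 0 gives T(0) = 12/(-51) = -4/17.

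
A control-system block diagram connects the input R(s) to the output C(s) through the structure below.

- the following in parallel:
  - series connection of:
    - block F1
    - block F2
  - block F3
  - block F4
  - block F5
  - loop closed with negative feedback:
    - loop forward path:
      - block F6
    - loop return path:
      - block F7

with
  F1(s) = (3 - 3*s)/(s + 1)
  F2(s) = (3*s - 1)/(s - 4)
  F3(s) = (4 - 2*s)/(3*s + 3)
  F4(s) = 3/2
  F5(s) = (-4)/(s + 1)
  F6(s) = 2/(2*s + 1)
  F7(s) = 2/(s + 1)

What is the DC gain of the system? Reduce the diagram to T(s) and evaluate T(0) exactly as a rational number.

First reduce the diagram to T(s).

[1] reduce the series chain F1, F2: (-9*s^2 + 12*s - 3)/(s^2 - 3*s - 4)
[2] reduce the feedback loop with forward F6 and return F7: (2*s + 2)/(2*s^2 + 3*s + 5)
[3] add (F1*F2), F3, F4, F5, [F6/(1+F6*F7)] (parallel): (-98*s^4 - 45*s^3 - 114*s^2 + 171*s + 2)/(12*s^4 - 18*s^3 - 72*s^2 - 162*s - 120)
Step 3 gives the overall T(s). Then T(0) = 2/(-120) = -1/60.

Answer: -1/60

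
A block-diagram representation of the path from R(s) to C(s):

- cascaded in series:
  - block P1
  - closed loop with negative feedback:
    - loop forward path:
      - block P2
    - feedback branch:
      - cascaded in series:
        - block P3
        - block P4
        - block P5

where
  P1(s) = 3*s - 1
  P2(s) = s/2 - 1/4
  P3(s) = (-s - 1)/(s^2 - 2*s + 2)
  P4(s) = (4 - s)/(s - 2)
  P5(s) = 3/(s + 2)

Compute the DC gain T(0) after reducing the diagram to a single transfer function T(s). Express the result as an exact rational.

(1) cascade P3, P4, P5; result (3*s^2 - 9*s - 12)/(s^4 - 2*s^3 - 2*s^2 + 8*s - 8)
(2) feedback reduction of P2, (P3*P4*P5); result (2*s^5 - 5*s^4 - 2*s^3 + 18*s^2 - 24*s + 8)/(4*s^4 - 2*s^3 - 29*s^2 + 17*s - 20)
(3) cascade P1, [P2/(1+P2*(P3*P4*P5))]; result (6*s^6 - 17*s^5 - s^4 + 56*s^3 - 90*s^2 + 48*s - 8)/(4*s^4 - 2*s^3 - 29*s^2 + 17*s - 20)
Evaluating the step-3 result (the overall T(s)) at s = 0 gives T(0) = -8/(-20) = 2/5.

Hence the answer: 2/5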